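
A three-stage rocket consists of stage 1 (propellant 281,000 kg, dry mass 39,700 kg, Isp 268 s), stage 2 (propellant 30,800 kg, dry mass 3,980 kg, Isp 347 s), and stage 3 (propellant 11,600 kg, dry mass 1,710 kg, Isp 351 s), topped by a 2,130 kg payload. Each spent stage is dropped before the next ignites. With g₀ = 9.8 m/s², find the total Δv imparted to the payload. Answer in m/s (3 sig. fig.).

Δv ≈ 11700 m/s

Ignition mass of stage 1 = 281,000+39,700 + 30,800+3,980 + 11,600+1,710 + 2,130 = 370,920 kg.
Stage 1: m₀ = 370,920 kg, m_f = 370,920 − 281,000 = 89,920 kg; Δv = 268×9.8×ln(4.125) = 2626.4×1.4171 ≈ 3722 m/s.
Stage 2: m₀ = 50,220 kg, m_f = 50,220 − 30,800 = 19,420 kg; Δv = 347×9.8×ln(2.586) = 3400.6×0.9501 ≈ 3231 m/s.
Stage 3: m₀ = 15,440 kg, m_f = 15,440 − 11,600 = 3,840 kg; Δv = 351×9.8×ln(4.021) = 3439.8×1.3915 ≈ 4786 m/s.
Total Δv = 3722 + 3231 + 4786 = 11739 m/s.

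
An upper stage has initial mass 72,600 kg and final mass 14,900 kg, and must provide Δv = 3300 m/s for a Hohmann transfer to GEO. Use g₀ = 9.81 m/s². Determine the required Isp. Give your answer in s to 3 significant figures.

ln(m₀/m_f) = ln(72600/14900) = ln(4.872) = 1.5836.
v_e = Δv / ln(m₀/m_f) = 3300 / 1.5836 = 2083.9 m/s.
Isp = v_e / g₀ = 2083.9 / 9.81 = 212.4 s.

Isp ≈ 212 s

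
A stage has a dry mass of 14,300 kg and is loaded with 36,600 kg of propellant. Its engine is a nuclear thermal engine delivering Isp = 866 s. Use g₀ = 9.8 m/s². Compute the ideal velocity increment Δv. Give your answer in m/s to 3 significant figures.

v_e = Isp · g₀ = 866 × 9.8 = 8486.8 m/s.
m₀ = m_dry + m_prop = 14,300 + 36,600 = 50,900 kg.
From the ideal rocket equation, Δv = v_e · ln(m₀/m_f) = 8486.8 × ln(3.559) = 8486.8 × 1.2696 ≈ 10774.9 m/s.

Δv ≈ 10800 m/s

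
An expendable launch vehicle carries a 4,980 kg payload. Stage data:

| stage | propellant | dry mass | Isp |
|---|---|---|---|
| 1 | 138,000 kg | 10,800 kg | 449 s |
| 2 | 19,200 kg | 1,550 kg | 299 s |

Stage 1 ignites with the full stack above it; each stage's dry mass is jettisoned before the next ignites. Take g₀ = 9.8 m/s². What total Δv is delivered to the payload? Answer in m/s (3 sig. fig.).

Δv ≈ 10900 m/s

Ignition mass of stage 1 = 138,000+10,800 + 19,200+1,550 + 4,980 = 174,530 kg.
Stage 1: m₀ = 174,530 kg, m_f = 174,530 − 138,000 = 36,530 kg; Δv = 449×9.8×ln(4.778) = 4400.2×1.5640 ≈ 6882 m/s.
Stage 2: m₀ = 25,730 kg, m_f = 25,730 − 19,200 = 6,530 kg; Δv = 299×9.8×ln(3.94) = 2930.2×1.3713 ≈ 4018 m/s.
Total Δv = 6882 + 4018 = 10900 m/s.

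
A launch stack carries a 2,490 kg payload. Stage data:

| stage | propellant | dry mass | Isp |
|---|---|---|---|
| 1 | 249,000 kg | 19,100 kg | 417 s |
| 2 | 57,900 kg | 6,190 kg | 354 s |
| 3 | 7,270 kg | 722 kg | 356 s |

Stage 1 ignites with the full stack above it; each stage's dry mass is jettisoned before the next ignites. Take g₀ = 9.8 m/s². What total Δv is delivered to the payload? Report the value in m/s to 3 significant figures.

Δv ≈ 14600 m/s

Ignition mass of stage 1 = 249,000+19,100 + 57,900+6,190 + 7,270+722 + 2,490 = 342,672 kg.
Stage 1: m₀ = 342,672 kg, m_f = 342,672 − 249,000 = 93,672 kg; Δv = 417×9.8×ln(3.658) = 4086.6×1.2970 ≈ 5300 m/s.
Stage 2: m₀ = 74,572 kg, m_f = 74,572 − 57,900 = 16,672 kg; Δv = 354×9.8×ln(4.473) = 3469.2×1.4980 ≈ 5197 m/s.
Stage 3: m₀ = 10,482 kg, m_f = 10,482 − 7,270 = 3,212 kg; Δv = 356×9.8×ln(3.263) = 3488.8×1.1828 ≈ 4126 m/s.
Total Δv = 5300 + 5197 + 4126 = 14623 m/s.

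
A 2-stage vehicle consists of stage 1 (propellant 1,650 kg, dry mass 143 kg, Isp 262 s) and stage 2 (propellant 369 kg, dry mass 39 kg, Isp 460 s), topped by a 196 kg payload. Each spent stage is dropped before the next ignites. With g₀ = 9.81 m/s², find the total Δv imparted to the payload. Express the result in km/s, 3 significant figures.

Ignition mass of stage 1 = 1,650+143 + 369+39 + 196 = 2,397 kg.
Stage 1: m₀ = 2,397 kg, m_f = 2,397 − 1,650 = 747 kg; Δv = 262×9.81×ln(3.209) = 2570.2×1.1659 ≈ 2997 m/s.
Stage 2: m₀ = 604 kg, m_f = 604 − 369 = 235 kg; Δv = 460×9.81×ln(2.57) = 4512.6×0.9440 ≈ 4260 m/s.
Total Δv = 2997 + 4260 = 7257 m/s.

Δv ≈ 7.26 km/s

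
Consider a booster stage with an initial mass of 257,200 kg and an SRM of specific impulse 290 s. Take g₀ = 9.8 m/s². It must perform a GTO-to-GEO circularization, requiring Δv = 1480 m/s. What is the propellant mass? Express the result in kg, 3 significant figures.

propellant mass ≈ 104000 kg

v_e = Isp · g₀ = 290 × 9.8 = 2842.0 m/s.
m₀/m_f = exp(Δv / v_e) = exp(1480 / 2842.0) = exp(0.5208) = 1.6833.
m_f = 257,200 / 1.6833 = 152,795 kg, so propellant = m₀ − m_f = 257,200 − 152,795 = 104,405 kg.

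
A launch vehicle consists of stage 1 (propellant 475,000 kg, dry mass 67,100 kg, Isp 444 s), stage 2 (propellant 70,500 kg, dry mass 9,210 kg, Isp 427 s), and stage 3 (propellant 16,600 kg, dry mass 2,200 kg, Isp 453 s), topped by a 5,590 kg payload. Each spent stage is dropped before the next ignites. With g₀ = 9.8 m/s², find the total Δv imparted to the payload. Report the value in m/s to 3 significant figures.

Ignition mass of stage 1 = 475,000+67,100 + 70,500+9,210 + 16,600+2,200 + 5,590 = 646,200 kg.
Stage 1: m₀ = 646,200 kg, m_f = 646,200 − 475,000 = 171,200 kg; Δv = 444×9.8×ln(3.775) = 4351.2×1.3283 ≈ 5780 m/s.
Stage 2: m₀ = 104,100 kg, m_f = 104,100 − 70,500 = 33,600 kg; Δv = 427×9.8×ln(3.098) = 4184.6×1.1308 ≈ 4732 m/s.
Stage 3: m₀ = 24,390 kg, m_f = 24,390 − 16,600 = 7,790 kg; Δv = 453×9.8×ln(3.131) = 4439.4×1.1413 ≈ 5067 m/s.
Total Δv = 5780 + 4732 + 5067 = 15579 m/s.

Δv ≈ 15600 m/s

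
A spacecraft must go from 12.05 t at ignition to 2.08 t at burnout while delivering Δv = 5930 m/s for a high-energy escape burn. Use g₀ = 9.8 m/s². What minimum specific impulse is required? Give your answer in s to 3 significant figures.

ln(m₀/m_f) = ln(12050/2080) = ln(5.793) = 1.7567.
Rocket equation: v_e = Δv / ln(m₀/m_f) = 5930 / 1.7567 = 3375.7 m/s.
Isp = v_e / g₀ = 3375.7 / 9.8 = 344.5 s.

Isp ≈ 344 s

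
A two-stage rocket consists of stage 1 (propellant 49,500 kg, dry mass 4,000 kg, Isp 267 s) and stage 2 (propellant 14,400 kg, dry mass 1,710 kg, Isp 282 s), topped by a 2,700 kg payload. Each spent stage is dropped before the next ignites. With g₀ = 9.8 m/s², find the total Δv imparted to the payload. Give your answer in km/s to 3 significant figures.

Δv ≈ 7.03 km/s

Ignition mass of stage 1 = 49,500+4,000 + 14,400+1,710 + 2,700 = 72,310 kg.
Stage 1: m₀ = 72,310 kg, m_f = 72,310 − 49,500 = 22,810 kg; Δv = 267×9.8×ln(3.17) = 2616.6×1.1538 ≈ 3019 m/s.
Stage 2: m₀ = 18,810 kg, m_f = 18,810 − 14,400 = 4,410 kg; Δv = 282×9.8×ln(4.265) = 2763.6×1.4505 ≈ 4009 m/s.
Total Δv = 3019 + 4009 = 7028 m/s.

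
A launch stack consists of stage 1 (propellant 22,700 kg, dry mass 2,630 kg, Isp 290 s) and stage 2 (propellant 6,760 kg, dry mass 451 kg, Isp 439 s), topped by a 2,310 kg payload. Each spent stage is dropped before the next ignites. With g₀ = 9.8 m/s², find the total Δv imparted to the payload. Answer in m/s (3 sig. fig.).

Ignition mass of stage 1 = 22,700+2,630 + 6,760+451 + 2,310 = 34,851 kg.
Stage 1: m₀ = 34,851 kg, m_f = 34,851 − 22,700 = 12,151 kg; Δv = 290×9.8×ln(2.868) = 2842.0×1.0537 ≈ 2995 m/s.
Stage 2: m₀ = 9,521 kg, m_f = 9,521 − 6,760 = 2,761 kg; Δv = 439×9.8×ln(3.448) = 4302.2×1.2379 ≈ 5326 m/s.
Total Δv = 2995 + 5326 = 8321 m/s.

Δv ≈ 8320 m/s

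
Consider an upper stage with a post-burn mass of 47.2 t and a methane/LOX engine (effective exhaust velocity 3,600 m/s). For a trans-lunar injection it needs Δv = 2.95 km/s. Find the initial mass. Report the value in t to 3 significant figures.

Using Δv = v_e ln(m₀/m_f): m₀/m_f = exp(Δv / v_e) = exp(2950 / 3600.0) = exp(0.8194) = 2.2692.
m₀ = m_f × 2.2692 = 47.2 × 2.2692 = 107.106 t.

initial mass ≈ 107 t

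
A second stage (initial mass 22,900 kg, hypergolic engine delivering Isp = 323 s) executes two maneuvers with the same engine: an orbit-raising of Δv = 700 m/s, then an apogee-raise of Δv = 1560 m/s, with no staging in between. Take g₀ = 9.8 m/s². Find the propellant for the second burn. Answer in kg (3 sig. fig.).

propellant for the second burn ≈ 7140 kg

v_e = Isp · g₀ = 323 × 9.8 = 3165.4 m/s.
After the first burn: m = 22900 × exp(−700/3165.4) = 22900 × 0.80160 = 18,356.6 kg.
After the second burn: m = 18,356.6 × exp(−1560/3165.4) = 18,356.6 × 0.61090 = 11,214 kg.
Second-burn propellant = 18,356.6 − 11,214 = 7,142.6 kg.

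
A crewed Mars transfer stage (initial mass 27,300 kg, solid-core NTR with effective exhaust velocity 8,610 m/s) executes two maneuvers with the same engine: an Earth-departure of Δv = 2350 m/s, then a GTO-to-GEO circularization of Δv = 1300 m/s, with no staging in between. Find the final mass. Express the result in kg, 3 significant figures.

final mass ≈ 17900 kg

After the first burn: m = 27300 × exp(−2350/8610.0) = 27300 × 0.76114 = 20,779.1 kg.
After the second burn: m = 20,779.1 × exp(−1300/8610.0) = 20,779.1 × 0.85986 = 17,867.1 kg.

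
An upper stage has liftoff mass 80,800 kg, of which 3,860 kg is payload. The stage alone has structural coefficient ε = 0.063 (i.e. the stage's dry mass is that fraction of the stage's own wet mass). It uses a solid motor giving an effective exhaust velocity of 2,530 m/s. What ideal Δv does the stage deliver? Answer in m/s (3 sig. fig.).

Δv ≈ 5640 m/s

Stage wet mass = m₀ − payload = 80,800 − 3,860 = 76,940 kg.
Stage dry mass = ε × stage wet mass = 0.063 × 76,940 = 4,847.22 kg.
Burnout mass m_f = stage dry + payload = 4,847.22 + 3,860 = 8,707.22 kg.
By the Tsiolkovsky rocket equation, Δv = v_e · ln(80,800/8,707.22) = 2530.0 × ln(9.28) = 2530.0 × 2.2278 ≈ 5636 m/s.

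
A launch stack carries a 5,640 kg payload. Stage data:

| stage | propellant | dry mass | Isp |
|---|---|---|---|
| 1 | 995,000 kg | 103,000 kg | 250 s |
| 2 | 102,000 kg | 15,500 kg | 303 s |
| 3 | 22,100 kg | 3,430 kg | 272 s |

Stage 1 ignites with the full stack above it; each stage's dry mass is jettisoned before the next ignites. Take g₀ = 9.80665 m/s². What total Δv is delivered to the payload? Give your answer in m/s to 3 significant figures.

Δv ≈ 10700 m/s

Ignition mass of stage 1 = 995,000+103,000 + 102,000+15,500 + 22,100+3,430 + 5,640 = 1,246,670 kg.
Stage 1: m₀ = 1,246,670 kg, m_f = 1,246,670 − 995,000 = 251,670 kg; Δv = 250×9.80665×ln(4.954) = 2451.7×1.6001 ≈ 3923 m/s.
Stage 2: m₀ = 148,670 kg, m_f = 148,670 − 102,000 = 46,670 kg; Δv = 303×9.80665×ln(3.186) = 2971.4×1.1586 ≈ 3443 m/s.
Stage 3: m₀ = 31,170 kg, m_f = 31,170 − 22,100 = 9,070 kg; Δv = 272×9.80665×ln(3.437) = 2667.4×1.2345 ≈ 3293 m/s.
Total Δv = 3923 + 3443 + 3293 = 10659 m/s.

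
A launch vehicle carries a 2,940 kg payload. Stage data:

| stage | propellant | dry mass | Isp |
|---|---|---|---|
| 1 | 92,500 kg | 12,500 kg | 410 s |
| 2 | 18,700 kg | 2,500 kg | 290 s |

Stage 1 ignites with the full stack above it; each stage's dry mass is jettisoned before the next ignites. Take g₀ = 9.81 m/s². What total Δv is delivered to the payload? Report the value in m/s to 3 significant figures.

Δv ≈ 9310 m/s

Ignition mass of stage 1 = 92,500+12,500 + 18,700+2,500 + 2,940 = 129,140 kg.
Stage 1: m₀ = 129,140 kg, m_f = 129,140 − 92,500 = 36,640 kg; Δv = 410×9.81×ln(3.525) = 4022.1×1.2598 ≈ 5067 m/s.
Stage 2: m₀ = 24,140 kg, m_f = 24,140 − 18,700 = 5,440 kg; Δv = 290×9.81×ln(4.438) = 2844.9×1.4901 ≈ 4239 m/s.
Total Δv = 5067 + 4239 = 9306 m/s.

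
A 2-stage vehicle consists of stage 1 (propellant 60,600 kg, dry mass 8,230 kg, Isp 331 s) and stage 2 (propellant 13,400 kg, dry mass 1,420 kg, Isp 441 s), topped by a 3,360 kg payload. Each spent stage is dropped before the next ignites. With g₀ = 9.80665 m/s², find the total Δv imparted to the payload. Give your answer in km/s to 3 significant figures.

Ignition mass of stage 1 = 60,600+8,230 + 13,400+1,420 + 3,360 = 87,010 kg.
Stage 1: m₀ = 87,010 kg, m_f = 87,010 − 60,600 = 26,410 kg; Δv = 331×9.80665×ln(3.295) = 3246.0×1.1923 ≈ 3870 m/s.
Stage 2: m₀ = 18,180 kg, m_f = 18,180 − 13,400 = 4,780 kg; Δv = 441×9.80665×ln(3.803) = 4324.7×1.3359 ≈ 5777 m/s.
Total Δv = 3870 + 5777 = 9647 m/s.

Δv ≈ 9.65 km/s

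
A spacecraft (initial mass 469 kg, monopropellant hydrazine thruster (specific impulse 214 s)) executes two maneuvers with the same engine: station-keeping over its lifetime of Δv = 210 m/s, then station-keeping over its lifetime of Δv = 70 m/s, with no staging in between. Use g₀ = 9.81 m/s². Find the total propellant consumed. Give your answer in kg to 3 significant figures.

total propellant consumed ≈ 58.6 kg

v_e = Isp · g₀ = 214 × 9.81 = 2099.3 m/s.
After the first burn: m = 469 × exp(−210/2099.3) = 469 × 0.90481 = 424.356 kg.
After the second burn: m = 424.356 × exp(−70/2099.3) = 424.356 × 0.96721 = 410.441 kg.
Total propellant = m₀ − m_final = 469 − 410.441 = 58.559 kg.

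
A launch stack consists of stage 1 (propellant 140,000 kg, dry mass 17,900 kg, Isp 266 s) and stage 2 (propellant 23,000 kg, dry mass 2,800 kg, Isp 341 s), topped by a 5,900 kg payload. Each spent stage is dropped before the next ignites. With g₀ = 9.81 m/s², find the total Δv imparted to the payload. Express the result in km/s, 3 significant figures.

Δv ≈ 7.82 km/s

Ignition mass of stage 1 = 140,000+17,900 + 23,000+2,800 + 5,900 = 189,600 kg.
Stage 1: m₀ = 189,600 kg, m_f = 189,600 − 140,000 = 49,600 kg; Δv = 266×9.81×ln(3.823) = 2609.5×1.3409 ≈ 3499 m/s.
Stage 2: m₀ = 31,700 kg, m_f = 31,700 − 23,000 = 8,700 kg; Δv = 341×9.81×ln(3.644) = 3345.2×1.2930 ≈ 4325 m/s.
Total Δv = 3499 + 4325 = 7824 m/s.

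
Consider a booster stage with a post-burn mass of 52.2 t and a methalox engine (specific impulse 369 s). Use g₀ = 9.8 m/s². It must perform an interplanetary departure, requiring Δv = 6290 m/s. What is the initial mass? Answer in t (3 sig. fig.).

initial mass ≈ 297 t

v_e = Isp · g₀ = 369 × 9.8 = 3616.2 m/s.
m₀/m_f = exp(Δv / v_e) = exp(6290 / 3616.2) = exp(1.7394) = 5.6939.
m₀ = m_f × 5.6939 = 52.2 × 5.6939 = 297.222 t.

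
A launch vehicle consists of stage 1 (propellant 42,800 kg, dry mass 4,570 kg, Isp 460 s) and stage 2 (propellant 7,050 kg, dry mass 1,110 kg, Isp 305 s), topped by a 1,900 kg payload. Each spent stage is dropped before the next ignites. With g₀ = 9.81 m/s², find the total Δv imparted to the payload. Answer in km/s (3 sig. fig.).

Δv ≈ 9.78 km/s

Ignition mass of stage 1 = 42,800+4,570 + 7,050+1,110 + 1,900 = 57,430 kg.
Stage 1: m₀ = 57,430 kg, m_f = 57,430 − 42,800 = 14,630 kg; Δv = 460×9.81×ln(3.925) = 4512.6×1.3675 ≈ 6171 m/s.
Stage 2: m₀ = 10,060 kg, m_f = 10,060 − 7,050 = 3,010 kg; Δv = 305×9.81×ln(3.342) = 2992.1×1.2066 ≈ 3610 m/s.
Total Δv = 6171 + 3610 = 9781 m/s.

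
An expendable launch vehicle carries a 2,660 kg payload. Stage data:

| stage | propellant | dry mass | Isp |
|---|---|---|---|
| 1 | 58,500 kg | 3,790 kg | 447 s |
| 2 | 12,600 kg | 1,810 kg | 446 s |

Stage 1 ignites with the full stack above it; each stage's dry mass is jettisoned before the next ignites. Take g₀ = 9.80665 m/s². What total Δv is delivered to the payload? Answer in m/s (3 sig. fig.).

Δv ≈ 11700 m/s

Ignition mass of stage 1 = 58,500+3,790 + 12,600+1,810 + 2,660 = 79,360 kg.
Stage 1: m₀ = 79,360 kg, m_f = 79,360 − 58,500 = 20,860 kg; Δv = 447×9.80665×ln(3.804) = 4383.6×1.3362 ≈ 5857 m/s.
Stage 2: m₀ = 17,070 kg, m_f = 17,070 − 12,600 = 4,470 kg; Δv = 446×9.80665×ln(3.819) = 4373.8×1.3399 ≈ 5861 m/s.
Total Δv = 5857 + 5861 = 11718 m/s.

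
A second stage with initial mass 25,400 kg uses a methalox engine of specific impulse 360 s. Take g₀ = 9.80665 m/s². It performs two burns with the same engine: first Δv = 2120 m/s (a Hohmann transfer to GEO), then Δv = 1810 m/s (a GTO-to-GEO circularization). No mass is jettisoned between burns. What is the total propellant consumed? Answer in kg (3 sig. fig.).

v_e = Isp · g₀ = 360 × 9.80665 = 3530.4 m/s.
After the first burn: m = 25400 × exp(−2120/3530.4) = 25400 × 0.54854 = 13,932.9 kg.
After the second burn: m = 13,932.9 × exp(−1810/3530.4) = 13,932.9 × 0.59888 = 8,344.14 kg.
Total propellant = m₀ − m_final = 25400 − 8,344.14 = 17,055.86 kg.

total propellant consumed ≈ 17100 kg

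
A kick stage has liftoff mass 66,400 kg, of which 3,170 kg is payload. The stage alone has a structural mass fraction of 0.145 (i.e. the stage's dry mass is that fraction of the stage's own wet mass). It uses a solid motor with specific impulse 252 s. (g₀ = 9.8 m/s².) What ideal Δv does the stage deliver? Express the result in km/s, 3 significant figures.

Stage wet mass = m₀ − payload = 66,400 − 3,170 = 63,230 kg.
Stage dry mass = ε × stage wet mass = 0.145 × 63,230 = 9,168.35 kg.
Burnout mass m_f = stage dry + payload = 9,168.35 + 3,170 = 12,338.35 kg.
v_e = Isp · g₀ = 252 × 9.8 = 2469.6 m/s.
Δv = v_e · ln(66,400/12,338.35) = 2469.6 × ln(5.382) = 2469.6 × 1.6830 ≈ 4156 m/s.

Δv ≈ 4.16 km/s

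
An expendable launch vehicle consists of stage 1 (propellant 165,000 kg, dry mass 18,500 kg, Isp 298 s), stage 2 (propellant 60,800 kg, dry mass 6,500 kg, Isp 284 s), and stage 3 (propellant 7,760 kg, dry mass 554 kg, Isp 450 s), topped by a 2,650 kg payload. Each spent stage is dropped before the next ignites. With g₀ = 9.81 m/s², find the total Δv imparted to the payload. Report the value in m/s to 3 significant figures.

Ignition mass of stage 1 = 165,000+18,500 + 60,800+6,500 + 7,760+554 + 2,650 = 261,764 kg.
Stage 1: m₀ = 261,764 kg, m_f = 261,764 − 165,000 = 96,764 kg; Δv = 298×9.81×ln(2.705) = 2923.4×0.9952 ≈ 2909 m/s.
Stage 2: m₀ = 78,264 kg, m_f = 78,264 − 60,800 = 17,464 kg; Δv = 284×9.81×ln(4.481) = 2786.0×1.4999 ≈ 4179 m/s.
Stage 3: m₀ = 10,964 kg, m_f = 10,964 − 7,760 = 3,204 kg; Δv = 450×9.81×ln(3.422) = 4414.5×1.2302 ≈ 5431 m/s.
Total Δv = 2909 + 4179 + 5431 = 12519 m/s.

Δv ≈ 12500 m/s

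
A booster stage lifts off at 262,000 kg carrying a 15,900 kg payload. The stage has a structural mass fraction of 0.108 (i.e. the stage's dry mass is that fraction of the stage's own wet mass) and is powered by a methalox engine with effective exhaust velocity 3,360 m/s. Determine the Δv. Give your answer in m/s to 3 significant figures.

Stage wet mass = m₀ − payload = 262,000 − 15,900 = 246,100 kg.
Stage dry mass = ε × stage wet mass = 0.108 × 246,100 = 26,578.8 kg.
Burnout mass m_f = stage dry + payload = 26,578.8 + 15,900 = 42,478.8 kg.
Rocket equation: Δv = v_e · ln(262,000/42,478.8) = 3360.0 × ln(6.168) = 3360.0 × 1.8193 ≈ 6113 m/s.

Δv ≈ 6110 m/s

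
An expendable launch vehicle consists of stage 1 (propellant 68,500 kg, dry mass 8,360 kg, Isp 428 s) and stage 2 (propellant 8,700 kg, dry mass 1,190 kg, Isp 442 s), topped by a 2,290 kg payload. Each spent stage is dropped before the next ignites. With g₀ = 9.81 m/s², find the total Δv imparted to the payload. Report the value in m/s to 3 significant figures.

Ignition mass of stage 1 = 68,500+8,360 + 8,700+1,190 + 2,290 = 89,040 kg.
Stage 1: m₀ = 89,040 kg, m_f = 89,040 − 68,500 = 20,540 kg; Δv = 428×9.81×ln(4.335) = 4198.7×1.4667 ≈ 6158 m/s.
Stage 2: m₀ = 12,180 kg, m_f = 12,180 − 8,700 = 3,480 kg; Δv = 442×9.81×ln(3.5) = 4336.0×1.2528 ≈ 5432 m/s.
Total Δv = 6158 + 5432 = 11590 m/s.

Δv ≈ 11600 m/s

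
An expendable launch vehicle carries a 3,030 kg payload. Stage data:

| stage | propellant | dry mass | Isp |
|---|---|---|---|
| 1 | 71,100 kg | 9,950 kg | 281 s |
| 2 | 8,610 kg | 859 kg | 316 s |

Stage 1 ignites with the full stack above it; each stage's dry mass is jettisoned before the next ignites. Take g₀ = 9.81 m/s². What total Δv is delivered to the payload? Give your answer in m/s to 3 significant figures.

Ignition mass of stage 1 = 71,100+9,950 + 8,610+859 + 3,030 = 93,549 kg.
Stage 1: m₀ = 93,549 kg, m_f = 93,549 − 71,100 = 22,449 kg; Δv = 281×9.81×ln(4.167) = 2756.6×1.4272 ≈ 3934 m/s.
Stage 2: m₀ = 12,499 kg, m_f = 12,499 − 8,610 = 3,889 kg; Δv = 316×9.81×ln(3.214) = 3100.0×1.1675 ≈ 3619 m/s.
Total Δv = 3934 + 3619 = 7553 m/s.

Δv ≈ 7550 m/s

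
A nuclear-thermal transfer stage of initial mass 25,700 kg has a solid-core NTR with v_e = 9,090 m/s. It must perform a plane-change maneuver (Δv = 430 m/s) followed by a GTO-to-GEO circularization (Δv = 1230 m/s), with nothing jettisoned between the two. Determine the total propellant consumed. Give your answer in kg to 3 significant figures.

After the first burn: m = 25700 × exp(−430/9090.0) = 25700 × 0.95380 = 24,512.7 kg.
After the second burn: m = 24,512.7 × exp(−1230/9090.0) = 24,512.7 × 0.87344 = 21,410.4 kg.
Total propellant = m₀ − m_final = 25700 − 21,410.4 = 4,289.6 kg.

total propellant consumed ≈ 4290 kg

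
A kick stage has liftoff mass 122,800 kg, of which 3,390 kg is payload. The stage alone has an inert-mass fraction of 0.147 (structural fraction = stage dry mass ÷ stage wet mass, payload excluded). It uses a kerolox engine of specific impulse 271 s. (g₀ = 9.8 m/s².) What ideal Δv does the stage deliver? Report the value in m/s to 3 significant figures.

Δv ≈ 4700 m/s

Stage wet mass = m₀ − payload = 122,800 − 3,390 = 119,410 kg.
Stage dry mass = ε × stage wet mass = 0.147 × 119,410 = 17,553.3 kg.
Burnout mass m_f = stage dry + payload = 17,553.3 + 3,390 = 20,943.3 kg.
v_e = Isp · g₀ = 271 × 9.8 = 2655.8 m/s.
Δv = v_e · ln(122,800/20,943.3) = 2655.8 × ln(5.863) = 2655.8 × 1.7687 ≈ 4697 m/s.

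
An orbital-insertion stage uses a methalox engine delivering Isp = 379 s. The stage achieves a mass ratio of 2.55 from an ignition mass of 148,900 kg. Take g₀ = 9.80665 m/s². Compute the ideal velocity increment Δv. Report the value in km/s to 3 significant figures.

v_e = Isp · g₀ = 379 × 9.80665 = 3716.7 m/s.
Δv = v_e · ln(2.55) = 3716.7 × 0.9361 ≈ 3479.2 m/s.

Δv ≈ 3.48 km/s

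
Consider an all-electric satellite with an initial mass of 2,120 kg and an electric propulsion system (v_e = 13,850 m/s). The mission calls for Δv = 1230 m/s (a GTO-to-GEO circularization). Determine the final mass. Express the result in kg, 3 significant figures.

By the Tsiolkovsky rocket equation, m₀/m_f = exp(Δv / v_e) = exp(1230 / 13850.0) = exp(0.0888) = 1.0929.
m_f = m₀ / 1.0929 = 2,120 / 1.0929 = 1,939.79 kg.

final mass ≈ 1940 kg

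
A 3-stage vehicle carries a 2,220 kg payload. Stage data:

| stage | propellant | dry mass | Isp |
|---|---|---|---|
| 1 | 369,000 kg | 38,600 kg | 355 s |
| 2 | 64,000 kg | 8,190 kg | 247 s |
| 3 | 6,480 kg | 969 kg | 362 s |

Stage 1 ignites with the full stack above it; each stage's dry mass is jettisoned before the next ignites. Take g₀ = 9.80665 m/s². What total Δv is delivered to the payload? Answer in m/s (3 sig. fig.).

Ignition mass of stage 1 = 369,000+38,600 + 64,000+8,190 + 6,480+969 + 2,220 = 489,459 kg.
Stage 1: m₀ = 489,459 kg, m_f = 489,459 − 369,000 = 120,459 kg; Δv = 355×9.80665×ln(4.063) = 3481.4×1.4020 ≈ 4881 m/s.
Stage 2: m₀ = 81,859 kg, m_f = 81,859 − 64,000 = 17,859 kg; Δv = 247×9.80665×ln(4.584) = 2422.2×1.5225 ≈ 3688 m/s.
Stage 3: m₀ = 9,669 kg, m_f = 9,669 − 6,480 = 3,189 kg; Δv = 362×9.80665×ln(3.032) = 3550.0×1.1092 ≈ 3938 m/s.
Total Δv = 4881 + 3688 + 3938 = 12507 m/s.

Δv ≈ 12500 m/s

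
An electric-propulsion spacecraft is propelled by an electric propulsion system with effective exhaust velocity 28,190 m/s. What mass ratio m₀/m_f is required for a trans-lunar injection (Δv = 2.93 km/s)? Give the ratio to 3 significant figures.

m₀/m_f = exp(Δv / v_e) = exp(2930 / 28190.0) = exp(0.1039) = 1.1095.

mass ratio ≈ 1.11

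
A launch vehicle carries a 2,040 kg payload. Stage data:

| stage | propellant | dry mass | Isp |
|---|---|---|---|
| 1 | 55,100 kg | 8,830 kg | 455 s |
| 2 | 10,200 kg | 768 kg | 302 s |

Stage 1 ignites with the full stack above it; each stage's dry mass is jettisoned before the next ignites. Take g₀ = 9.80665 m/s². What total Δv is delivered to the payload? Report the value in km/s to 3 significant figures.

Δv ≈ 10.2 km/s

Ignition mass of stage 1 = 55,100+8,830 + 10,200+768 + 2,040 = 76,938 kg.
Stage 1: m₀ = 76,938 kg, m_f = 76,938 − 55,100 = 21,838 kg; Δv = 455×9.80665×ln(3.523) = 4462.0×1.2593 ≈ 5619 m/s.
Stage 2: m₀ = 13,008 kg, m_f = 13,008 − 10,200 = 2,808 kg; Δv = 302×9.80665×ln(4.632) = 2961.6×1.5331 ≈ 4540 m/s.
Total Δv = 5619 + 4540 = 10159 m/s.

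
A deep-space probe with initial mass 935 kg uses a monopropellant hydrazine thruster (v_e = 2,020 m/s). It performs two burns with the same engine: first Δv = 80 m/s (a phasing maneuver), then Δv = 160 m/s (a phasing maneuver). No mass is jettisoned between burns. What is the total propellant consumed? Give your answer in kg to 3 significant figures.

After the first burn: m = 935 × exp(−80/2020.0) = 935 × 0.96117 = 898.694 kg.
After the second burn: m = 898.694 × exp(−160/2020.0) = 898.694 × 0.92385 = 830.258 kg.
Total propellant = m₀ − m_final = 935 − 830.258 = 104.742 kg.

total propellant consumed ≈ 105 kg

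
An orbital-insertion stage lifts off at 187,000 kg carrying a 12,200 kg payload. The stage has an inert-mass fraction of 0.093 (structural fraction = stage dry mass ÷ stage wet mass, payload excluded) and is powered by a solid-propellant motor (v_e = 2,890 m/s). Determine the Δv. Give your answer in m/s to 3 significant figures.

Δv ≈ 5440 m/s

Stage wet mass = m₀ − payload = 187,000 − 12,200 = 174,800 kg.
Stage dry mass = ε × stage wet mass = 0.093 × 174,800 = 16,256.4 kg.
Burnout mass m_f = stage dry + payload = 16,256.4 + 12,200 = 28,456.4 kg.
Δv = v_e · ln(187,000/28,456.4) = 2890.0 × ln(6.571) = 2890.0 × 1.8827 ≈ 5441 m/s.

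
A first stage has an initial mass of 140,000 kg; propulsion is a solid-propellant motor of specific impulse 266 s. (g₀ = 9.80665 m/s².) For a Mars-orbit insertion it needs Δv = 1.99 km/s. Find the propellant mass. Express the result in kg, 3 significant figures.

v_e = Isp · g₀ = 266 × 9.80665 = 2608.6 m/s.
m₀/m_f = exp(Δv / v_e) = exp(1990 / 2608.6) = exp(0.7629) = 2.1444.
m_f = 140,000 / 2.1444 = 65,286.3 kg, so propellant = m₀ − m_f = 140,000 − 65,286.3 = 74,713.7 kg.

propellant mass ≈ 74700 kg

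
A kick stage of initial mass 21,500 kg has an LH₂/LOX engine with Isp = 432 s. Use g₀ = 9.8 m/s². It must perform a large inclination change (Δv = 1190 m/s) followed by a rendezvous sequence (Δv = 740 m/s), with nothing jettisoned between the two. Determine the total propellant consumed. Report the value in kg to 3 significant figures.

v_e = Isp · g₀ = 432 × 9.8 = 4233.6 m/s.
After the first burn: m = 21500 × exp(−1190/4233.6) = 21500 × 0.75496 = 16,231.6 kg.
After the second burn: m = 16,231.6 × exp(−740/4233.6) = 16,231.6 × 0.83963 = 13,628.5 kg.
Total propellant = m₀ − m_final = 21500 − 13,628.5 = 7,871.5 kg.

total propellant consumed ≈ 7870 kg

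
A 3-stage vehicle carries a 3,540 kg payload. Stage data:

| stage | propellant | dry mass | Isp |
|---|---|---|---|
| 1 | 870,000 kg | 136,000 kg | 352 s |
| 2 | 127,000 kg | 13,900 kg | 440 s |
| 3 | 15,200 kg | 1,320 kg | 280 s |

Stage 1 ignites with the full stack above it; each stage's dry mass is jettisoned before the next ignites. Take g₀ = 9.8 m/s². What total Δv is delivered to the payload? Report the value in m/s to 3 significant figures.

Δv ≈ 15300 m/s

Ignition mass of stage 1 = 870,000+136,000 + 127,000+13,900 + 15,200+1,320 + 3,540 = 1,166,960 kg.
Stage 1: m₀ = 1,166,960 kg, m_f = 1,166,960 − 870,000 = 296,960 kg; Δv = 352×9.8×ln(3.93) = 3449.6×1.3686 ≈ 4721 m/s.
Stage 2: m₀ = 160,960 kg, m_f = 160,960 − 127,000 = 33,960 kg; Δv = 440×9.8×ln(4.74) = 4312.0×1.5560 ≈ 6709 m/s.
Stage 3: m₀ = 20,060 kg, m_f = 20,060 − 15,200 = 4,860 kg; Δv = 280×9.8×ln(4.128) = 2744.0×1.4177 ≈ 3890 m/s.
Total Δv = 4721 + 6709 + 3890 = 15320 m/s.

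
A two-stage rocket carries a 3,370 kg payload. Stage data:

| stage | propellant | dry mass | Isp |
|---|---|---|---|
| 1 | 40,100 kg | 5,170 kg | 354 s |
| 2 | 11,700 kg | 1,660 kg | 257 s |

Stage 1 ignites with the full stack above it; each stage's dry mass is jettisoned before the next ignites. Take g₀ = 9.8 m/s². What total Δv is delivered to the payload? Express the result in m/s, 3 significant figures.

Ignition mass of stage 1 = 40,100+5,170 + 11,700+1,660 + 3,370 = 62,000 kg.
Stage 1: m₀ = 62,000 kg, m_f = 62,000 − 40,100 = 21,900 kg; Δv = 354×9.8×ln(2.831) = 3469.2×1.0406 ≈ 3610 m/s.
Stage 2: m₀ = 16,730 kg, m_f = 16,730 − 11,700 = 5,030 kg; Δv = 257×9.8×ln(3.326) = 2518.6×1.2018 ≈ 3027 m/s.
Total Δv = 3610 + 3027 = 6637 m/s.

Δv ≈ 6640 m/s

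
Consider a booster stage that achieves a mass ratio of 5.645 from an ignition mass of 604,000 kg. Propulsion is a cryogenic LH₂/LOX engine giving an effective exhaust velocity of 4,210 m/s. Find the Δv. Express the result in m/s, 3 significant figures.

Δv = v_e · ln(5.645) = 4210.0 × 1.7308 ≈ 7286.5 m/s.

Δv ≈ 7290 m/s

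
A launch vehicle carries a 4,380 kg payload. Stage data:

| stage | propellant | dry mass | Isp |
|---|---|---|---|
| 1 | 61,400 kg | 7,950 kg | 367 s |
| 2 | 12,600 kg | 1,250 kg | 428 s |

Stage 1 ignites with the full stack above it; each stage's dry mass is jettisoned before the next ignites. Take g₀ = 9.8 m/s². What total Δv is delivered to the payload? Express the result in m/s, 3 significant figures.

Ignition mass of stage 1 = 61,400+7,950 + 12,600+1,250 + 4,380 = 87,580 kg.
Stage 1: m₀ = 87,580 kg, m_f = 87,580 − 61,400 = 26,180 kg; Δv = 367×9.8×ln(3.345) = 3596.6×1.2076 ≈ 4343 m/s.
Stage 2: m₀ = 18,230 kg, m_f = 18,230 − 12,600 = 5,630 kg; Δv = 428×9.8×ln(3.238) = 4194.4×1.1750 ≈ 4928 m/s.
Total Δv = 4343 + 4928 = 9271 m/s.

Δv ≈ 9270 m/s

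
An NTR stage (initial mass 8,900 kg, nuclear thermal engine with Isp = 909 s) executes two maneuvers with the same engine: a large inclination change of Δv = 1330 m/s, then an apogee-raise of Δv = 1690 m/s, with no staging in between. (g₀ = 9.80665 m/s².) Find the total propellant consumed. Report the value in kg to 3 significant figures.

v_e = Isp · g₀ = 909 × 9.80665 = 8914.2 m/s.
After the first burn: m = 8900 × exp(−1330/8914.2) = 8900 × 0.86140 = 7,666.46 kg.
After the second burn: m = 7,666.46 × exp(−1690/8914.2) = 7,666.46 × 0.82730 = 6,342.46 kg.
Total propellant = m₀ − m_final = 8900 − 6,342.46 = 2,557.54 kg.

total propellant consumed ≈ 2560 kg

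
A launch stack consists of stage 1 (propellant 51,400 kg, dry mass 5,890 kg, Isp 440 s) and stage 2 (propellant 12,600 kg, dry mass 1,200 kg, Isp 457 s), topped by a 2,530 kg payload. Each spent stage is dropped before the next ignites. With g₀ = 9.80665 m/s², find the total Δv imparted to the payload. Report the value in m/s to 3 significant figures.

Ignition mass of stage 1 = 51,400+5,890 + 12,600+1,200 + 2,530 = 73,620 kg.
Stage 1: m₀ = 73,620 kg, m_f = 73,620 − 51,400 = 22,220 kg; Δv = 440×9.80665×ln(3.313) = 4314.9×1.1979 ≈ 5169 m/s.
Stage 2: m₀ = 16,330 kg, m_f = 16,330 − 12,600 = 3,730 kg; Δv = 457×9.80665×ln(4.378) = 4481.6×1.4766 ≈ 6618 m/s.
Total Δv = 5169 + 6618 = 11787 m/s.

Δv ≈ 11800 m/s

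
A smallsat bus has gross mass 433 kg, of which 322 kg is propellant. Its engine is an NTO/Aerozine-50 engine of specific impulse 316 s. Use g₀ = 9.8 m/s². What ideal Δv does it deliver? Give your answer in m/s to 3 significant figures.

v_e = Isp · g₀ = 316 × 9.8 = 3096.8 m/s.
m_f = m₀ − m_prop = 433 − 322 = 111 kg.
From the ideal rocket equation, Δv = v_e · ln(m₀/m_f) = 3096.8 × ln(3.901) = 3096.8 × 1.3612 ≈ 4215.4 m/s.

Δv ≈ 4220 m/s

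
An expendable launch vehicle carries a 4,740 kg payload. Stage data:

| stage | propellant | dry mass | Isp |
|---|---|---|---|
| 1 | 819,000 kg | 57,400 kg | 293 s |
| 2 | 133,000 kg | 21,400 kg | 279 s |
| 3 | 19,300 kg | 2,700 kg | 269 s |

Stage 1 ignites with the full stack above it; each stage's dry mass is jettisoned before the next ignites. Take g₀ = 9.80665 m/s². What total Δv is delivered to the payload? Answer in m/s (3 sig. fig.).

Δv ≈ 11300 m/s

Ignition mass of stage 1 = 819,000+57,400 + 133,000+21,400 + 19,300+2,700 + 4,740 = 1,057,540 kg.
Stage 1: m₀ = 1,057,540 kg, m_f = 1,057,540 − 819,000 = 238,540 kg; Δv = 293×9.80665×ln(4.433) = 2873.3×1.4892 ≈ 4279 m/s.
Stage 2: m₀ = 181,140 kg, m_f = 181,140 − 133,000 = 48,140 kg; Δv = 279×9.80665×ln(3.763) = 2736.1×1.3252 ≈ 3626 m/s.
Stage 3: m₀ = 26,740 kg, m_f = 26,740 − 19,300 = 7,440 kg; Δv = 269×9.80665×ln(3.594) = 2638.0×1.2793 ≈ 3375 m/s.
Total Δv = 4279 + 3626 + 3375 = 11280 m/s.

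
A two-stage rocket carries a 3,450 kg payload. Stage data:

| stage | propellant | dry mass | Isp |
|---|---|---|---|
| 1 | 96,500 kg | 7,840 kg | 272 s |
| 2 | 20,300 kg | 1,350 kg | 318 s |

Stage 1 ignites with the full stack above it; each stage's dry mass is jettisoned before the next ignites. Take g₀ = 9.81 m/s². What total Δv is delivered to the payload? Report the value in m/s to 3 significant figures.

Δv ≈ 8810 m/s

Ignition mass of stage 1 = 96,500+7,840 + 20,300+1,350 + 3,450 = 129,440 kg.
Stage 1: m₀ = 129,440 kg, m_f = 129,440 − 96,500 = 32,940 kg; Δv = 272×9.81×ln(3.93) = 2668.3×1.3685 ≈ 3652 m/s.
Stage 2: m₀ = 25,100 kg, m_f = 25,100 − 20,300 = 4,800 kg; Δv = 318×9.81×ln(5.229) = 3119.6×1.6543 ≈ 5161 m/s.
Total Δv = 3652 + 5161 = 8813 m/s.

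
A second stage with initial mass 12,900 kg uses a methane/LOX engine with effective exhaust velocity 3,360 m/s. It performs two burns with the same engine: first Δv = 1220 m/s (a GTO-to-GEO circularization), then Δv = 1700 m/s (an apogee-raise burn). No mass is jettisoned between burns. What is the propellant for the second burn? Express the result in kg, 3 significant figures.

After the first burn: m = 12900 × exp(−1220/3360.0) = 12900 × 0.69552 = 8,972.21 kg.
After the second burn: m = 8,972.21 × exp(−1700/3360.0) = 8,972.21 × 0.60293 = 5,409.61 kg.
Second-burn propellant = 8,972.21 − 5,409.61 = 3,562.6 kg.

propellant for the second burn ≈ 3560 kg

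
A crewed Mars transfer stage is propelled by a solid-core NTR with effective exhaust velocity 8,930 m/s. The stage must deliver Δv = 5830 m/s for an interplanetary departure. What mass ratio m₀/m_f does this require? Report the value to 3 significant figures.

By the Tsiolkovsky rocket equation, m₀/m_f = exp(Δv / v_e) = exp(5830 / 8930.0) = exp(0.6529) = 1.9210.

mass ratio ≈ 1.92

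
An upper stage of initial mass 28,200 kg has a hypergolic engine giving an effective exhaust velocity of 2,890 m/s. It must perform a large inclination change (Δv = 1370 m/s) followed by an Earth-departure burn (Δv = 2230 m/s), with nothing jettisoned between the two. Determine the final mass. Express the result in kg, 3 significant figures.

final mass ≈ 8110 kg

After the first burn: m = 28200 × exp(−1370/2890.0) = 28200 × 0.62248 = 17,553.9 kg.
After the second burn: m = 17,553.9 × exp(−2230/2890.0) = 17,553.9 × 0.46226 = 8,114.47 kg.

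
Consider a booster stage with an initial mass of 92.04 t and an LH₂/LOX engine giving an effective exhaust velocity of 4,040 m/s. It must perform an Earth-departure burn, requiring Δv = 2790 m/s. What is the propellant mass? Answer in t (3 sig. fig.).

propellant mass ≈ 45.9 t

From the ideal rocket equation, m₀/m_f = exp(Δv / v_e) = exp(2790 / 4040.0) = exp(0.6906) = 1.9949.
m_f = 92.04 / 1.9949 = 46.1377 t, so propellant = m₀ − m_f = 92.04 − 46.1377 = 45.9023 t.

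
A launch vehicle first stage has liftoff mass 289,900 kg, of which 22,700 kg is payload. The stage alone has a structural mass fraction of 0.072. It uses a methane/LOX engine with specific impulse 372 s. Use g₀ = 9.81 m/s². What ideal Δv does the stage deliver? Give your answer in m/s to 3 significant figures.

Stage wet mass = m₀ − payload = 289,900 − 22,700 = 267,200 kg.
Stage dry mass = ε × stage wet mass = 0.072 × 267,200 = 19,238.4 kg.
Burnout mass m_f = stage dry + payload = 19,238.4 + 22,700 = 41,938.4 kg.
v_e = Isp · g₀ = 372 × 9.81 = 3649.3 m/s.
Δv = v_e · ln(289,900/41,938.4) = 3649.3 × ln(6.913) = 3649.3 × 1.9333 ≈ 7055 m/s.

Δv ≈ 7060 m/s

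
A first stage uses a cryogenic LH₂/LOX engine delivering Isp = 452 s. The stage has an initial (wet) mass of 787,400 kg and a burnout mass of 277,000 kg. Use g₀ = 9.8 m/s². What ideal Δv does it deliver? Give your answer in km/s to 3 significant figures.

v_e = Isp · g₀ = 452 × 9.8 = 4429.6 m/s.
By the Tsiolkovsky rocket equation, Δv = v_e · ln(m₀/m_f) = 4429.6 × ln(2.843) = 4429.6 × 1.0447 ≈ 4627.7 m/s.

Δv ≈ 4.63 km/s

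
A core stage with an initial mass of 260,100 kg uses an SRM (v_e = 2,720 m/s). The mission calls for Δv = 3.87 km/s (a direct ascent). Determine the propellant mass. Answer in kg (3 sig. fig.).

propellant mass ≈ 197000 kg

m₀/m_f = exp(Δv / v_e) = exp(3870 / 2720.0) = exp(1.4228) = 4.1487.
m_f = 260,100 / 4.1487 = 62,694.3 kg, so propellant = m₀ − m_f = 260,100 − 62,694.3 = 197,405.7 kg.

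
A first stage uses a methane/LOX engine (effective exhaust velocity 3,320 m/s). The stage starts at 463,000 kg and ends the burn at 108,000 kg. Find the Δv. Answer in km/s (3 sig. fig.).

Δv ≈ 4.83 km/s

Using Δv = v_e ln(m₀/m_f): Δv = v_e · ln(m₀/m_f) = 3320.0 × ln(4.287) = 3320.0 × 1.4556 ≈ 4832.6 m/s.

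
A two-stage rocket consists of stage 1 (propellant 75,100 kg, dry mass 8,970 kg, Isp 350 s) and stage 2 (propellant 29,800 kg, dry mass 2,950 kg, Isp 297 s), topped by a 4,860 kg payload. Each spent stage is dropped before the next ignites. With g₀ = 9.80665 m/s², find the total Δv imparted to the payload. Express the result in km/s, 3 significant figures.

Δv ≈ 7.87 km/s

Ignition mass of stage 1 = 75,100+8,970 + 29,800+2,950 + 4,860 = 121,680 kg.
Stage 1: m₀ = 121,680 kg, m_f = 121,680 − 75,100 = 46,580 kg; Δv = 350×9.80665×ln(2.612) = 3432.3×0.9602 ≈ 3296 m/s.
Stage 2: m₀ = 37,610 kg, m_f = 37,610 − 29,800 = 7,810 kg; Δv = 297×9.80665×ln(4.816) = 2912.6×1.5719 ≈ 4578 m/s.
Total Δv = 3296 + 4578 = 7874 m/s.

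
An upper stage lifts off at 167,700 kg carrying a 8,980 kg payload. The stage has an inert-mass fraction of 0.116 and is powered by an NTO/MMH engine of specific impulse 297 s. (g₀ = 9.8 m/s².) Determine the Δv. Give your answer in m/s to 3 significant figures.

Δv ≈ 5270 m/s

Stage wet mass = m₀ − payload = 167,700 − 8,980 = 158,720 kg.
Stage dry mass = ε × stage wet mass = 0.116 × 158,720 = 18,411.5 kg.
Burnout mass m_f = stage dry + payload = 18,411.5 + 8,980 = 27,391.5 kg.
v_e = Isp · g₀ = 297 × 9.8 = 2910.6 m/s.
Using Δv = v_e ln(m₀/m_f): Δv = v_e · ln(167,700/27,391.5) = 2910.6 × ln(6.122) = 2910.6 × 1.8119 ≈ 5274 m/s.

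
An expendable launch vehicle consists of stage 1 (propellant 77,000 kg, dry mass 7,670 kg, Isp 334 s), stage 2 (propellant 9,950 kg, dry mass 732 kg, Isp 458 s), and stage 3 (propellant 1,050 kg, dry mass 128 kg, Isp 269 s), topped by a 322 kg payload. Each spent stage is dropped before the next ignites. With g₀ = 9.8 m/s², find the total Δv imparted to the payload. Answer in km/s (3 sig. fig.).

Δv ≈ 16.0 km/s

Ignition mass of stage 1 = 77,000+7,670 + 9,950+732 + 1,050+128 + 322 = 96,852 kg.
Stage 1: m₀ = 96,852 kg, m_f = 96,852 − 77,000 = 19,852 kg; Δv = 334×9.8×ln(4.879) = 3273.2×1.5849 ≈ 5188 m/s.
Stage 2: m₀ = 12,182 kg, m_f = 12,182 − 9,950 = 2,232 kg; Δv = 458×9.8×ln(5.458) = 4488.4×1.6971 ≈ 7617 m/s.
Stage 3: m₀ = 1,500 kg, m_f = 1,500 − 1,050 = 450 kg; Δv = 269×9.8×ln(3.333) = 2636.2×1.2040 ≈ 3174 m/s.
Total Δv = 5188 + 7617 + 3174 = 15979 m/s.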